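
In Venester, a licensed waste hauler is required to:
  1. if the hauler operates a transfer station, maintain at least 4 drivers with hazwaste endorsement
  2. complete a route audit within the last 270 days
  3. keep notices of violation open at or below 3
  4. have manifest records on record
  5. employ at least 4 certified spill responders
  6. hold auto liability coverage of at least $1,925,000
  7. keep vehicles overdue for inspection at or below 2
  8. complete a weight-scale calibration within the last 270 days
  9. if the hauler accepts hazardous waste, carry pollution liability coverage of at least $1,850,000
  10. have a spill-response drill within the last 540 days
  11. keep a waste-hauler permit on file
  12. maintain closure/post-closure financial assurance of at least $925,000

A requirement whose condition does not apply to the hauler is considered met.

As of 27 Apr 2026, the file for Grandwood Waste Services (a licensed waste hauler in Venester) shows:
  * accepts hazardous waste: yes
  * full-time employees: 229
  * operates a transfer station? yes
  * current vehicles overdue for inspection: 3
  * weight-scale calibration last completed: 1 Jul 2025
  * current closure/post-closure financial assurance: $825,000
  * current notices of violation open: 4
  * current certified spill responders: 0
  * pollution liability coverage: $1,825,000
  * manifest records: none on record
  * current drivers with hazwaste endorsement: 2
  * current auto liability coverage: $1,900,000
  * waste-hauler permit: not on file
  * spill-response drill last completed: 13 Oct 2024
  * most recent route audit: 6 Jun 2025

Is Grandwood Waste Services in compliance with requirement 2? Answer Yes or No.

2. route audit 325 days ago vs limit 270 → not met

No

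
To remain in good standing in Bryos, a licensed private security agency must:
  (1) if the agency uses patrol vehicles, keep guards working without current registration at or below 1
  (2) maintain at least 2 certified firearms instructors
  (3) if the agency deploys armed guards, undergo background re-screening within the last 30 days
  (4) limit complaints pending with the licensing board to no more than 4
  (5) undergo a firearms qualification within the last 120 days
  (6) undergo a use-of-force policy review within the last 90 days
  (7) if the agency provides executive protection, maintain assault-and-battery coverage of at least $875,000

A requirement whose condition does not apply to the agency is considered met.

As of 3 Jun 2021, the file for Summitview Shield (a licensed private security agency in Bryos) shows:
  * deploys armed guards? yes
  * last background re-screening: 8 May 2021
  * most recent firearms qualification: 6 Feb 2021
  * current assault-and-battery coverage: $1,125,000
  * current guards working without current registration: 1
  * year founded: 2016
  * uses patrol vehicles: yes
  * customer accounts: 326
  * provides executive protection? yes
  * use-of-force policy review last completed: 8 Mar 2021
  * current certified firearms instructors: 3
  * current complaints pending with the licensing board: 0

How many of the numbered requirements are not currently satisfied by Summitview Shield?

1. condition 'uses patrol vehicles' holds; guards working without current registration 1 ≤ 1 → met
2. certified firearms instructors 3 ≥ 2 → met
3. condition 'deploys armed guards' holds; background re-screening 26 days ago vs limit 30 → met
4. complaints pending with the licensing board 0 ≤ 4 → met
5. firearms qualification 117 days ago vs limit 120 → met
6. use-of-force policy review 87 days ago vs limit 90 → met
7. condition 'provides executive protection' holds; assault-and-battery coverage $1,125,000 ≥ $875,000 → met
Not met: 0 of 7

0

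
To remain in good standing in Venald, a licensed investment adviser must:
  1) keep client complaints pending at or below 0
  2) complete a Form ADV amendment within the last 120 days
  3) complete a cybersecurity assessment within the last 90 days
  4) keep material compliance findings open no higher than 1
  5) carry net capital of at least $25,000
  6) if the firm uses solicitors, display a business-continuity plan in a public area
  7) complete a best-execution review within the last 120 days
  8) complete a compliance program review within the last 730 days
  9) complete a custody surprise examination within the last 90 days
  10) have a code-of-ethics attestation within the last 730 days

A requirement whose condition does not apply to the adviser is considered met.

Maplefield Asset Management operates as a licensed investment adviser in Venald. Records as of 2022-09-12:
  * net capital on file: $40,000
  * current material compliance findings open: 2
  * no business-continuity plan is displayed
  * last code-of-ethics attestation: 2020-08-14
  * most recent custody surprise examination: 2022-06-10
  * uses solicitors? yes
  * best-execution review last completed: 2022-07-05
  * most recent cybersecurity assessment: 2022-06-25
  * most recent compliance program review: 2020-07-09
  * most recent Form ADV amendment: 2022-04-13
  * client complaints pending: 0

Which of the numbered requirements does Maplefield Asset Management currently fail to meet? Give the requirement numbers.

1. client complaints pending 0 ≤ 0 → met
2. Form ADV amendment 152 days ago vs limit 120 → not met
3. cybersecurity assessment 79 days ago vs limit 90 → met
4. material compliance findings open 2 > 1 → not met
5. net capital $40,000 ≥ $25,000 → met
6. condition 'uses solicitors' holds; business-continuity plan absent → not met
7. best-execution review 69 days ago vs limit 120 → met
8. compliance program review 795 days ago vs limit 730 → not met
9. custody surprise examination 94 days ago vs limit 90 → not met
10. code-of-ethics attestation 759 days ago vs limit 730 → not met
Not met: 2, 4, 6, 8, 9, 10

2, 4, 6, 8, 9, 10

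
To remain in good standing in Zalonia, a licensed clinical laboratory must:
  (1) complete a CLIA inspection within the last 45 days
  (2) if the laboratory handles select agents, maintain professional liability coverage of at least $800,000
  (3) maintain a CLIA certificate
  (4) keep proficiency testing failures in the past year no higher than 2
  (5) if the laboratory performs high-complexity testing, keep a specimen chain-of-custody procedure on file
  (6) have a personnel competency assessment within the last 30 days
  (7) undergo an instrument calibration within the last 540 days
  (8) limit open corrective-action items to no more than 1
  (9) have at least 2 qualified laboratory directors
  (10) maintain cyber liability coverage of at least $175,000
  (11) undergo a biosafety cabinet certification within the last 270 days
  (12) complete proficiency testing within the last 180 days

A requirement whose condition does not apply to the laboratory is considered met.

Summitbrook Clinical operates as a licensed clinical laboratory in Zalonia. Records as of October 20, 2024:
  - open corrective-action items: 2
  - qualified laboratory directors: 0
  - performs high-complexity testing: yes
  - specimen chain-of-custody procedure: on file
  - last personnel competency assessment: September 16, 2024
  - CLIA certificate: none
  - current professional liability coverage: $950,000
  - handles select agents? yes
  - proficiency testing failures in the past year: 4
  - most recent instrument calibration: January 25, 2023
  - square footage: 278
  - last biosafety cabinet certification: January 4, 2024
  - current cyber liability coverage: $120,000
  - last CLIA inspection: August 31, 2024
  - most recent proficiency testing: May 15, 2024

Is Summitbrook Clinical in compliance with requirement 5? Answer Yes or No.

Yes

5. condition 'performs high-complexity testing' holds; specimen chain-of-custody procedure present → met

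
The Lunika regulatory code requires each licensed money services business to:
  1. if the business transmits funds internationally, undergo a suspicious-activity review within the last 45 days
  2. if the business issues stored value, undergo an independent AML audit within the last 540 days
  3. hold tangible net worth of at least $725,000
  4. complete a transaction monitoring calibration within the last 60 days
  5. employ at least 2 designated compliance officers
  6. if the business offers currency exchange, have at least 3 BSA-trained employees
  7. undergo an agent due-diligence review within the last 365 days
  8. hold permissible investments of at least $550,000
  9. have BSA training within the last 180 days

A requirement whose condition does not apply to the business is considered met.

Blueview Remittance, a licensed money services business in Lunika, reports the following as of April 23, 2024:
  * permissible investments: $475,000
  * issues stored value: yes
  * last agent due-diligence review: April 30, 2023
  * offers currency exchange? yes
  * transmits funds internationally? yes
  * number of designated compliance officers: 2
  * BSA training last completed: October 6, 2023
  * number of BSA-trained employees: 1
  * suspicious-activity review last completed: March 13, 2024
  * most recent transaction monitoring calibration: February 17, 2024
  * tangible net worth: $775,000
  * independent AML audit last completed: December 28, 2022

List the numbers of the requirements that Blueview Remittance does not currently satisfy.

1. condition 'transmits funds internationally' holds; suspicious-activity review 41 days ago vs limit 45 → met
2. condition 'issues stored value' holds; independent AML audit 482 days ago vs limit 540 → met
3. tangible net worth $775,000 ≥ $725,000 → met
4. transaction monitoring calibration 66 days ago vs limit 60 → not met
5. designated compliance officers 2 ≥ 2 → met
6. condition 'offers currency exchange' holds; BSA-trained employees 1 < 3 → not met
7. agent due-diligence review 359 days ago vs limit 365 → met
8. permissible investments $475,000 < $550,000 → not met
9. BSA training 200 days ago vs limit 180 → not met
Not met: 4, 6, 8, 9

4, 6, 8, 9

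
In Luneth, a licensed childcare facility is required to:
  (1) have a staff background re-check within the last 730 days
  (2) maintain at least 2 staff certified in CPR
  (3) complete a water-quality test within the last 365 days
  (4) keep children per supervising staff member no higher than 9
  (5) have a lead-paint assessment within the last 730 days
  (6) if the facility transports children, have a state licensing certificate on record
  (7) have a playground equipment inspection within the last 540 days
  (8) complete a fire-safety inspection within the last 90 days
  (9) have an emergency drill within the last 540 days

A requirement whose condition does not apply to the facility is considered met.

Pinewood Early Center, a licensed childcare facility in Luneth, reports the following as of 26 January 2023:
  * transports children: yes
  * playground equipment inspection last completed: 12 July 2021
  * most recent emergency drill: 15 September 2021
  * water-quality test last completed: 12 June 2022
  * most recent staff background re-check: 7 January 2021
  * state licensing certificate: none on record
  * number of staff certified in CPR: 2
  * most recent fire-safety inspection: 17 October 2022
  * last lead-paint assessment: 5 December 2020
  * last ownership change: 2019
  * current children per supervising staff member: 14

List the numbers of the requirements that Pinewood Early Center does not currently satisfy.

1. staff background re-check 749 days ago vs limit 730 → not met
2. staff certified in CPR 2 ≥ 2 → met
3. water-quality test 228 days ago vs limit 365 → met
4. children per supervising staff member 14 > 9 → not met
5. lead-paint assessment 782 days ago vs limit 730 → not met
6. condition 'transports children' holds; state licensing certificate absent → not met
7. playground equipment inspection 563 days ago vs limit 540 → not met
8. fire-safety inspection 101 days ago vs limit 90 → not met
9. emergency drill 498 days ago vs limit 540 → met
Not met: 1, 4, 5, 6, 7, 8

1, 4, 5, 6, 7, 8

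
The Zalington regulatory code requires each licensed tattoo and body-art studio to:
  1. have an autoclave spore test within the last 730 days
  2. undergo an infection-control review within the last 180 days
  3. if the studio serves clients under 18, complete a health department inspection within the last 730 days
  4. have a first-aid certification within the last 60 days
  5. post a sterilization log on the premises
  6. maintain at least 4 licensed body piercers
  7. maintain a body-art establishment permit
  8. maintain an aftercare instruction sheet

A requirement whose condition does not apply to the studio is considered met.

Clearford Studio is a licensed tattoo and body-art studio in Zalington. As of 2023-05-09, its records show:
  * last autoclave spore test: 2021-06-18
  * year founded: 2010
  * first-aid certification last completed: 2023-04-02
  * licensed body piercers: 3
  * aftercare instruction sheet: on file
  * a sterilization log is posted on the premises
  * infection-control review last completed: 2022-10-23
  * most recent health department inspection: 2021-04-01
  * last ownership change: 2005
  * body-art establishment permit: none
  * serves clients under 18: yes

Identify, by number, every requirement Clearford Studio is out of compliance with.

2, 3, 6, 7

1. autoclave spore test 690 days ago vs limit 730 → met
2. infection-control review 198 days ago vs limit 180 → not met
3. condition 'serves clients under 18' holds; health department inspection 768 days ago vs limit 730 → not met
4. first-aid certification 37 days ago vs limit 60 → met
5. sterilization log present → met
6. licensed body piercers 3 < 4 → not met
7. body-art establishment permit absent → not met
8. aftercare instruction sheet present → met
Not met: 2, 3, 6, 7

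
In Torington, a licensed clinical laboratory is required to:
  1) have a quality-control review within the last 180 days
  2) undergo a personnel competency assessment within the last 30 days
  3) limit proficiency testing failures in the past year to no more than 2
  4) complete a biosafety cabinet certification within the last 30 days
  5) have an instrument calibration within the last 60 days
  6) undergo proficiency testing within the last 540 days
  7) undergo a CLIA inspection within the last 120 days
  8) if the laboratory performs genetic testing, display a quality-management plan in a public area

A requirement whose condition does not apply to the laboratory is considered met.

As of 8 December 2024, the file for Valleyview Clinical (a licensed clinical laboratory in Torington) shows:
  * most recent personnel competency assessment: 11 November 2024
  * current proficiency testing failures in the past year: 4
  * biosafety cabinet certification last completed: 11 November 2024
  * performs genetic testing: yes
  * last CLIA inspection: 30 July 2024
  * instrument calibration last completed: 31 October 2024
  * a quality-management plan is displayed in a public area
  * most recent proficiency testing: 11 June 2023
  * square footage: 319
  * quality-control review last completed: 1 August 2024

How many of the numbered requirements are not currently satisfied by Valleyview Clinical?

1. quality-control review 129 days ago vs limit 180 → met
2. personnel competency assessment 27 days ago vs limit 30 → met
3. proficiency testing failures in the past year 4 > 2 → not met
4. biosafety cabinet certification 27 days ago vs limit 30 → met
5. instrument calibration 38 days ago vs limit 60 → met
6. proficiency testing 546 days ago vs limit 540 → not met
7. CLIA inspection 131 days ago vs limit 120 → not met
8. condition 'performs genetic testing' holds; quality-management plan present → met
Not met: 3 of 8

3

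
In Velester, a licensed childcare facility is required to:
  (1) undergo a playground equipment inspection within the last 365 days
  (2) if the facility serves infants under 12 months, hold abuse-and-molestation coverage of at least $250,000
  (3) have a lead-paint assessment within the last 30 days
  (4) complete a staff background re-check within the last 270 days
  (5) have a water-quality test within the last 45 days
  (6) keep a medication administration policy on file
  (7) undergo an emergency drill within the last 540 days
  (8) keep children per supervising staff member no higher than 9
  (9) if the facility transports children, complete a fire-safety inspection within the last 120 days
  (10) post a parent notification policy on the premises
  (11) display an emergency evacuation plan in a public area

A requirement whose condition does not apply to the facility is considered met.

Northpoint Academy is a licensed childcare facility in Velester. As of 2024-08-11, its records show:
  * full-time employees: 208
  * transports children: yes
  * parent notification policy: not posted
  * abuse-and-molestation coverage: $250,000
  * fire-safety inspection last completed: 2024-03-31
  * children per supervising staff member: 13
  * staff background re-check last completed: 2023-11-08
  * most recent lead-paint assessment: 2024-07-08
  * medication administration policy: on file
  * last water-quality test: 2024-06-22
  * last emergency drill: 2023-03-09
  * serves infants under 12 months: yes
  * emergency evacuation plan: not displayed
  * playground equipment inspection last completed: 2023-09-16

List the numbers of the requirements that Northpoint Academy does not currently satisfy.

1. playground equipment inspection 330 days ago vs limit 365 → met
2. condition 'serves infants under 12 months' holds; abuse-and-molestation coverage $250,000 ≥ $250,000 → met
3. lead-paint assessment 34 days ago vs limit 30 → not met
4. staff background re-check 277 days ago vs limit 270 → not met
5. water-quality test 50 days ago vs limit 45 → not met
6. medication administration policy present → met
7. emergency drill 521 days ago vs limit 540 → met
8. children per supervising staff member 13 > 9 → not met
9. condition 'transports children' holds; fire-safety inspection 133 days ago vs limit 120 → not met
10. parent notification policy absent → not met
11. emergency evacuation plan absent → not met
Not met: 3, 4, 5, 8, 9, 10, 11

3, 4, 5, 8, 9, 10, 11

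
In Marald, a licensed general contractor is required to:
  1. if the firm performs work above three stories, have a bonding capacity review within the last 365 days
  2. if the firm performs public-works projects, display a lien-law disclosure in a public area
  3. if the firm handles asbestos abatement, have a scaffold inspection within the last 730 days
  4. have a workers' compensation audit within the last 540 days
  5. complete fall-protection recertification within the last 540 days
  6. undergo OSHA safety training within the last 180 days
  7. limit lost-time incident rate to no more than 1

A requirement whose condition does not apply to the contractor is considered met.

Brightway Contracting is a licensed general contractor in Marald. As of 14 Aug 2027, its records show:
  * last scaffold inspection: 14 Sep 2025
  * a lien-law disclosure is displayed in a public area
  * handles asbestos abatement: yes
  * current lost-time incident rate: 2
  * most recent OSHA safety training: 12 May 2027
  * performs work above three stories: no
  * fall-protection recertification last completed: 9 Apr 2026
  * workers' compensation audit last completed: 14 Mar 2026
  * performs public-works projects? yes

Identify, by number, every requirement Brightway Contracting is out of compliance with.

7

1. condition 'performs work above three stories' does not hold → requirement n/a → met
2. condition 'performs public-works projects' holds; lien-law disclosure present → met
3. condition 'handles asbestos abatement' holds; scaffold inspection 699 days ago vs limit 730 → met
4. workers' compensation audit 518 days ago vs limit 540 → met
5. fall-protection recertification 492 days ago vs limit 540 → met
6. OSHA safety training 94 days ago vs limit 180 → met
7. lost-time incident rate 2 > 1 → not met
Not met: 7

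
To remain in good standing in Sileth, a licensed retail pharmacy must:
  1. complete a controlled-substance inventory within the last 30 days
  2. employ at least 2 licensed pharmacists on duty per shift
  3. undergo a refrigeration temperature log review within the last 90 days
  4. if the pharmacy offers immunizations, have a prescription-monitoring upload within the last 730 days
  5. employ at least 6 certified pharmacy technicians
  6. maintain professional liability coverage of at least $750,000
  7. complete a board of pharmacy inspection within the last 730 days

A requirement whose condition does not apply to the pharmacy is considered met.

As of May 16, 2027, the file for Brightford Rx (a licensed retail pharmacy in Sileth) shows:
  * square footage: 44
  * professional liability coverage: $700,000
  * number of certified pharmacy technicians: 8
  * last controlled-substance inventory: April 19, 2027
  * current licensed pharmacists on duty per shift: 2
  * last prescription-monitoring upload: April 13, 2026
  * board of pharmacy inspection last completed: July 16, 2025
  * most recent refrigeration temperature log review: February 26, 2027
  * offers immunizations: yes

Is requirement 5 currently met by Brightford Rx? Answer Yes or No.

5. certified pharmacy technicians 8 ≥ 6 → met

Yes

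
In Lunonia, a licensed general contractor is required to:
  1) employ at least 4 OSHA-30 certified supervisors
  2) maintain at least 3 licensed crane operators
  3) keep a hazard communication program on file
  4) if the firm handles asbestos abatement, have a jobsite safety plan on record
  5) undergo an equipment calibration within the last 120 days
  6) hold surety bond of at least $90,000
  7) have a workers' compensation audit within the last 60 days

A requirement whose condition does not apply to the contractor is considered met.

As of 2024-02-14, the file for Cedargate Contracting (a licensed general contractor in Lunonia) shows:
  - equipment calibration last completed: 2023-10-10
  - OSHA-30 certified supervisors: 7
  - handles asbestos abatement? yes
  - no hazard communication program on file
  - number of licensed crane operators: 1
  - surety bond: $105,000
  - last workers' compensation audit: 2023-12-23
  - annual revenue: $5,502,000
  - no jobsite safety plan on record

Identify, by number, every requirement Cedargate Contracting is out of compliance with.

1. OSHA-30 certified supervisors 7 ≥ 4 → met
2. licensed crane operators 1 < 3 → not met
3. hazard communication program absent → not met
4. condition 'handles asbestos abatement' holds; jobsite safety plan absent → not met
5. equipment calibration 127 days ago vs limit 120 → not met
6. surety bond $105,000 ≥ $90,000 → met
7. workers' compensation audit 53 days ago vs limit 60 → met
Not met: 2, 3, 4, 5

2, 3, 4, 5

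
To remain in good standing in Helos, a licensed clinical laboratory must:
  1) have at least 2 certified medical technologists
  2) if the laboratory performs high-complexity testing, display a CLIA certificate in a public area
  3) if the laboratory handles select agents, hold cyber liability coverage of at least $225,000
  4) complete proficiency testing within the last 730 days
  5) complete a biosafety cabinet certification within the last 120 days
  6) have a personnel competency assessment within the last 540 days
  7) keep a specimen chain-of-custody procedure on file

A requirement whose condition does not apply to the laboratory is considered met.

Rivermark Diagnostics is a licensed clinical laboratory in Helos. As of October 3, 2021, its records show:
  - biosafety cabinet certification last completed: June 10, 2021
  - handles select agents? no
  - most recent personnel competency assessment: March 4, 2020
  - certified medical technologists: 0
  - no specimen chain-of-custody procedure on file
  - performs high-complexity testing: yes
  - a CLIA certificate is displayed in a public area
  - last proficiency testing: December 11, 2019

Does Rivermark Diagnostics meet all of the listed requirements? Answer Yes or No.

No

1. certified medical technologists 0 < 2 → not met
2. condition 'performs high-complexity testing' holds; CLIA certificate present → met
3. condition 'handles select agents' does not hold → requirement n/a → met
4. proficiency testing 662 days ago vs limit 730 → met
5. biosafety cabinet certification 115 days ago vs limit 120 → met
6. personnel competency assessment 578 days ago vs limit 540 → not met
7. specimen chain-of-custody procedure absent → not met
Not met: 1, 6, 7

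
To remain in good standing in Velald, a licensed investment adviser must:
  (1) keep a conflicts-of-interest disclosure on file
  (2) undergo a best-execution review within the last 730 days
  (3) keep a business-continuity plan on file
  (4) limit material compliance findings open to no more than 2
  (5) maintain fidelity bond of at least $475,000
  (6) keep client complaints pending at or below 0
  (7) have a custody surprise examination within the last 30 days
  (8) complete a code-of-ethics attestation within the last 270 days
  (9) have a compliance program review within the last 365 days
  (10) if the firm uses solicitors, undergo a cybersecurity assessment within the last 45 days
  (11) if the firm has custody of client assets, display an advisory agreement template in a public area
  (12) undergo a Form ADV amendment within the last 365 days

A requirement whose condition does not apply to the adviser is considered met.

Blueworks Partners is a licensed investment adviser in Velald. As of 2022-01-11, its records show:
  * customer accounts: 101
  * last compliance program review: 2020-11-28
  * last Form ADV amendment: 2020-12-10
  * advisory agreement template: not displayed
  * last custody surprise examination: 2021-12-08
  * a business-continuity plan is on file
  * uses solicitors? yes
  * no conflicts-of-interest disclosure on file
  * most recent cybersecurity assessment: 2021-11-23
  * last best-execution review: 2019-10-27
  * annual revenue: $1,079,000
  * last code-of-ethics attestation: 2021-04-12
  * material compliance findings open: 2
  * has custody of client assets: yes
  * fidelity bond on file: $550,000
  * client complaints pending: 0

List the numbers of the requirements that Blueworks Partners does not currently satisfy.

1. conflicts-of-interest disclosure absent → not met
2. best-execution review 807 days ago vs limit 730 → not met
3. business-continuity plan present → met
4. material compliance findings open 2 ≤ 2 → met
5. fidelity bond $550,000 ≥ $475,000 → met
6. client complaints pending 0 ≤ 0 → met
7. custody surprise examination 34 days ago vs limit 30 → not met
8. code-of-ethics attestation 274 days ago vs limit 270 → not met
9. compliance program review 409 days ago vs limit 365 → not met
10. condition 'uses solicitors' holds; cybersecurity assessment 49 days ago vs limit 45 → not met
11. condition 'has custody of client assets' holds; advisory agreement template absent → not met
12. Form ADV amendment 397 days ago vs limit 365 → not met
Not met: 1, 2, 7, 8, 9, 10, 11, 12

1, 2, 7, 8, 9, 10, 11, 12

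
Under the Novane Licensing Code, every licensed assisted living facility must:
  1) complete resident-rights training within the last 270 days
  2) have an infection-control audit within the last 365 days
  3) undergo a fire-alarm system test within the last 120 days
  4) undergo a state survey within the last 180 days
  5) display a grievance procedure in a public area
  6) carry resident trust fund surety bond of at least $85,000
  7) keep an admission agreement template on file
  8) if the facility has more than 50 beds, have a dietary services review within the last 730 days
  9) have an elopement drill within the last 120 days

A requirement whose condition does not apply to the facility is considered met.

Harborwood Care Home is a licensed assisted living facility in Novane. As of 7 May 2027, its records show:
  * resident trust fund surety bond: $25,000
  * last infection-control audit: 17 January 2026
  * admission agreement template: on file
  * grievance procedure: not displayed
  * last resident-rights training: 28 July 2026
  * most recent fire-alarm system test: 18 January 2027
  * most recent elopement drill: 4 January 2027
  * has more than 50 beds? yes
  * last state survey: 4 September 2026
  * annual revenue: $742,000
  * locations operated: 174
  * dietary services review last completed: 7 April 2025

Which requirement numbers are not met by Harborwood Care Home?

1, 2, 4, 5, 6, 8, 9

1. resident-rights training 283 days ago vs limit 270 → not met
2. infection-control audit 475 days ago vs limit 365 → not met
3. fire-alarm system test 109 days ago vs limit 120 → met
4. state survey 245 days ago vs limit 180 → not met
5. grievance procedure absent → not met
6. resident trust fund surety bond $25,000 < $85,000 → not met
7. admission agreement template present → met
8. condition 'has more than 50 beds' holds; dietary services review 760 days ago vs limit 730 → not met
9. elopement drill 123 days ago vs limit 120 → not met
Not met: 1, 2, 4, 5, 6, 8, 9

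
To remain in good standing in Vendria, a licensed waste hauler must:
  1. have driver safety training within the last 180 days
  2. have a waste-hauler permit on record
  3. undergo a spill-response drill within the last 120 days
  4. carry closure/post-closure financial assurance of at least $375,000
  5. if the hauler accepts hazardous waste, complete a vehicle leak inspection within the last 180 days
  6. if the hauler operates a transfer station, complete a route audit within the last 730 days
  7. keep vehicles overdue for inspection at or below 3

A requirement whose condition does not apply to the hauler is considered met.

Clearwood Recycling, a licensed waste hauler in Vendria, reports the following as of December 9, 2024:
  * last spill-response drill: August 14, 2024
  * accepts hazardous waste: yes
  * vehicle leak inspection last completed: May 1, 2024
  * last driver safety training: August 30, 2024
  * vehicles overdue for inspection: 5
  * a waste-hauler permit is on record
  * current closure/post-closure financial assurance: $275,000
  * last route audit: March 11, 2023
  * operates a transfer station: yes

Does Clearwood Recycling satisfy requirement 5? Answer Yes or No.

No

5. condition 'accepts hazardous waste' holds; vehicle leak inspection 222 days ago vs limit 180 → not met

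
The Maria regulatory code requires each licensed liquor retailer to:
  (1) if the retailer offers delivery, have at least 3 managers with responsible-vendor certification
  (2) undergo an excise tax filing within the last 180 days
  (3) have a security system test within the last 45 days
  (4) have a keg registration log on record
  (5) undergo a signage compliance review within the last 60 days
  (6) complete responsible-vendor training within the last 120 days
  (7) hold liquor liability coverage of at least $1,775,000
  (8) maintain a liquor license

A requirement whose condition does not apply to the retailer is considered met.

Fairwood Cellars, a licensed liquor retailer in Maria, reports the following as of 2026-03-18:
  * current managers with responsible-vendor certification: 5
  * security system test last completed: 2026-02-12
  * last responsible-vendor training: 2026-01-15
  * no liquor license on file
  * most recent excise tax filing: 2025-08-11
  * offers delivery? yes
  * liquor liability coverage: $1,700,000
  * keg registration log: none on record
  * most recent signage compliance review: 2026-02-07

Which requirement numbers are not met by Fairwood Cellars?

1. condition 'offers delivery' holds; managers with responsible-vendor certification 5 ≥ 3 → met
2. excise tax filing 219 days ago vs limit 180 → not met
3. security system test 34 days ago vs limit 45 → met
4. keg registration log absent → not met
5. signage compliance review 39 days ago vs limit 60 → met
6. responsible-vendor training 62 days ago vs limit 120 → met
7. liquor liability coverage $1,700,000 < $1,775,000 → not met
8. liquor license absent → not met
Not met: 2, 4, 7, 8

2, 4, 7, 8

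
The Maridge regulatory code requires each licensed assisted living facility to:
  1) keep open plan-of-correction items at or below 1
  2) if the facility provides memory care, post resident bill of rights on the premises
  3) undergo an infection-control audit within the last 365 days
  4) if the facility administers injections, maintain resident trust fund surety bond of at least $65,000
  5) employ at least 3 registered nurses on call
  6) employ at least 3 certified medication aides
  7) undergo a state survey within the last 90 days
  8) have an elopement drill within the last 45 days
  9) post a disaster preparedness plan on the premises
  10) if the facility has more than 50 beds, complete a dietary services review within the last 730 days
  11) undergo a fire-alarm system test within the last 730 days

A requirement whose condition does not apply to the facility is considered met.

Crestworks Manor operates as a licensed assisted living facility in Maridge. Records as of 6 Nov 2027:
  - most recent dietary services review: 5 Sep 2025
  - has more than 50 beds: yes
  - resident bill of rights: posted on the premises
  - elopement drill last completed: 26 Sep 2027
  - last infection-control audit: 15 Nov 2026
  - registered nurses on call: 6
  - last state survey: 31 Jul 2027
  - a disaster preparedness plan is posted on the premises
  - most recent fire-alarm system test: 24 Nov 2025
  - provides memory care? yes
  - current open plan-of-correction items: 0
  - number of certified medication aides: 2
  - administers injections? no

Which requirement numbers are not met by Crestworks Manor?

1. open plan-of-correction items 0 ≤ 1 → met
2. condition 'provides memory care' holds; resident bill of rights present → met
3. infection-control audit 356 days ago vs limit 365 → met
4. condition 'administers injections' does not hold → requirement n/a → met
5. registered nurses on call 6 ≥ 3 → met
6. certified medication aides 2 < 3 → not met
7. state survey 98 days ago vs limit 90 → not met
8. elopement drill 41 days ago vs limit 45 → met
9. disaster preparedness plan present → met
10. condition 'has more than 50 beds' holds; dietary services review 792 days ago vs limit 730 → not met
11. fire-alarm system test 712 days ago vs limit 730 → met
Not met: 6, 7, 10

6, 7, 10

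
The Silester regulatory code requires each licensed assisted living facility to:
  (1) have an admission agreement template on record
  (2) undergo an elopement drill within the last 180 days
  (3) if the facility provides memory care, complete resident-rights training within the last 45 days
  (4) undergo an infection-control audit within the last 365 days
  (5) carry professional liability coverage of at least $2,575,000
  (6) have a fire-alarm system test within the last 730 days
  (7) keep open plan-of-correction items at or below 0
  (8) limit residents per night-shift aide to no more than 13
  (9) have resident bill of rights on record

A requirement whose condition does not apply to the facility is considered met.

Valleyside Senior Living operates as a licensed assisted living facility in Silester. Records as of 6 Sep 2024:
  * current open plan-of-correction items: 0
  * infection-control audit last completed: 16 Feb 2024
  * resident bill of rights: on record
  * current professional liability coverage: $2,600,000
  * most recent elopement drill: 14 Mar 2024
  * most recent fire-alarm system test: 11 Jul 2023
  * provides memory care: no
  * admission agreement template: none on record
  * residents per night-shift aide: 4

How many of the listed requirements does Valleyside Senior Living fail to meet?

1. admission agreement template absent → not met
2. elopement drill 176 days ago vs limit 180 → met
3. condition 'provides memory care' does not hold → requirement n/a → met
4. infection-control audit 203 days ago vs limit 365 → met
5. professional liability coverage $2,600,000 ≥ $2,575,000 → met
6. fire-alarm system test 423 days ago vs limit 730 → met
7. open plan-of-correction items 0 ≤ 0 → met
8. residents per night-shift aide 4 ≤ 13 → met
9. resident bill of rights present → met
Not met: 1 of 9

1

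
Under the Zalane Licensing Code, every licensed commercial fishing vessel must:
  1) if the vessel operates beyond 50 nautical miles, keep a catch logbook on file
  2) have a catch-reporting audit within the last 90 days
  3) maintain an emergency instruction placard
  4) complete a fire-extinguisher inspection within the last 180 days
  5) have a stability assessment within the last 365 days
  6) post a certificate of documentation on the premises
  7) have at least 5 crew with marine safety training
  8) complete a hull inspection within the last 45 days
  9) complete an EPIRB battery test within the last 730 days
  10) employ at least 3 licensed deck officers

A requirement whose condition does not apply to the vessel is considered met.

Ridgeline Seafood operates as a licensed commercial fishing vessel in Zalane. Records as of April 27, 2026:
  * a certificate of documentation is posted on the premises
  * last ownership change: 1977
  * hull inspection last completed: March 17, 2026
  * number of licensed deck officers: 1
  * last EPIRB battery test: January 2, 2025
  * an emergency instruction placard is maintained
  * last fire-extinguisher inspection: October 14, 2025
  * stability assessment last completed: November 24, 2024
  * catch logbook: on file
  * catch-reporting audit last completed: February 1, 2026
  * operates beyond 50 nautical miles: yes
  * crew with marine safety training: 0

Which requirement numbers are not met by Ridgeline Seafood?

1. condition 'operates beyond 50 nautical miles' holds; catch logbook present → met
2. catch-reporting audit 85 days ago vs limit 90 → met
3. emergency instruction placard present → met
4. fire-extinguisher inspection 195 days ago vs limit 180 → not met
5. stability assessment 519 days ago vs limit 365 → not met
6. certificate of documentation present → met
7. crew with marine safety training 0 < 5 → not met
8. hull inspection 41 days ago vs limit 45 → met
9. EPIRB battery test 480 days ago vs limit 730 → met
10. licensed deck officers 1 < 3 → not met
Not met: 4, 5, 7, 10

4, 5, 7, 10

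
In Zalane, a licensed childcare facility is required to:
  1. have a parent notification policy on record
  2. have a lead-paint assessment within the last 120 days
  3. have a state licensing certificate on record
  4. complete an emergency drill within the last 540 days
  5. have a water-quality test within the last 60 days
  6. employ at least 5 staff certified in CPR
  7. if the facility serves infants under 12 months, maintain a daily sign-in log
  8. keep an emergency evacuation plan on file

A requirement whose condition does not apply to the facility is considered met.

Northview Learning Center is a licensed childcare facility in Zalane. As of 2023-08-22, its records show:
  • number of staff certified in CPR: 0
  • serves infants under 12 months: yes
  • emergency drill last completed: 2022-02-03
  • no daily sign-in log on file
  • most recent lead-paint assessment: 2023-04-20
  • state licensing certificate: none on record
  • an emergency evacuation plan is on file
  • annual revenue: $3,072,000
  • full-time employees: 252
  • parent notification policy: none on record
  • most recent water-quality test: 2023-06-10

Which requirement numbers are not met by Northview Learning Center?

1. parent notification policy absent → not met
2. lead-paint assessment 124 days ago vs limit 120 → not met
3. state licensing certificate absent → not met
4. emergency drill 565 days ago vs limit 540 → not met
5. water-quality test 73 days ago vs limit 60 → not met
6. staff certified in CPR 0 < 5 → not met
7. condition 'serves infants under 12 months' holds; daily sign-in log absent → not met
8. emergency evacuation plan present → met
Not met: 1, 2, 3, 4, 5, 6, 7

1, 2, 3, 4, 5, 6, 7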